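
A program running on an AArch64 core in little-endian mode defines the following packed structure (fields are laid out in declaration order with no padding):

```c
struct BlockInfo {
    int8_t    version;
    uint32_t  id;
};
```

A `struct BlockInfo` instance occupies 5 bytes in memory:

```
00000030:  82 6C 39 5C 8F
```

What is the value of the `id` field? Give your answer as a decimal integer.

`id` follows `version` (1 byte), so it starts at byte offset 1 and occupies 4 bytes.
Bytes at offsets 1..4: 6C 39 5C 8F.
In little-endian order the low byte comes first in memory.
Reassemble most-significant byte first: 8F 5C 39 6C → 0x8F5C396C.
0x8F5C396C = 2405185900.

2405185900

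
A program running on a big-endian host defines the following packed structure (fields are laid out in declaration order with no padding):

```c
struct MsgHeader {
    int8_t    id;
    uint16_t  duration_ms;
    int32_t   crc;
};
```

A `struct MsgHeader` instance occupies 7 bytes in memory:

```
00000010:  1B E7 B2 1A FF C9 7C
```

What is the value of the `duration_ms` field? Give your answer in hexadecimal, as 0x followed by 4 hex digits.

`duration_ms` follows `id` (1 byte), so it starts at byte offset 1 and occupies 2 bytes.
Bytes at offsets 1..2: E7 B2.
Big-endian stores the most-significant byte at the lowest address.
The bytes are already most-significant first: 0xE7B2.

0xE7B2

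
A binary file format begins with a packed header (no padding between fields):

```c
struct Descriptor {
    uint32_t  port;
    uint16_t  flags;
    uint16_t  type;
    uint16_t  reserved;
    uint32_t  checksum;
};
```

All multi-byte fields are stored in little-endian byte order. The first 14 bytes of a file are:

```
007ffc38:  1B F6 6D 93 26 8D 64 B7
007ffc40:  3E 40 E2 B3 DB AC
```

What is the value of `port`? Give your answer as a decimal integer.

2473457179

`port` is the first field, at byte offset 0, occupying 4 bytes.
Bytes at offsets 0..3: 1B F6 6D 93.
Little-endian: lowest address holds the least-significant byte.
Reassemble most-significant byte first: 93 6D F6 1B → 0x936DF61B.
0x936DF61B = 2473457179.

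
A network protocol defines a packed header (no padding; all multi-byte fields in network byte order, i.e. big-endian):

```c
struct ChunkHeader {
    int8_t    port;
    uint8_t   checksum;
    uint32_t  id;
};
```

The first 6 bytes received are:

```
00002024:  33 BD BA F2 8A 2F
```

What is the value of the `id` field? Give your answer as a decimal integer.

3136457263

`id` follows `port` (1 B), `checksum` (1 B), so it starts at offset 1 + 1 = 2 and occupies 4 bytes.
Bytes at offsets 2..5: BA F2 8A 2F.
Big-endian stores the most-significant byte at the lowest address.
The bytes are already most-significant first: 0xBAF28A2F.
0xBAF28A2F = 3136457263.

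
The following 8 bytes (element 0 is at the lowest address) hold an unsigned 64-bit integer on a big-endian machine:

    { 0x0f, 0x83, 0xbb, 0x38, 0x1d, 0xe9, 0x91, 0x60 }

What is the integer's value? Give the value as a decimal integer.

1117942982212424032

Big-endian: lowest address holds the most-significant byte.
The bytes are already most-significant first: 0x0F83BB381DE99160.
0x0F83BB381DE99160 = 1117942982212424032.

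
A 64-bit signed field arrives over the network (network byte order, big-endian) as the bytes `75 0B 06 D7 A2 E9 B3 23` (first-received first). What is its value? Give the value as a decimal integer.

Big-endian: lowest address holds the most-significant byte.
The bytes are already most-significant first: 0x750B06D7A2E9B323.
0x750B06D7A2E9B323 = 8433842250402345763.

8433842250402345763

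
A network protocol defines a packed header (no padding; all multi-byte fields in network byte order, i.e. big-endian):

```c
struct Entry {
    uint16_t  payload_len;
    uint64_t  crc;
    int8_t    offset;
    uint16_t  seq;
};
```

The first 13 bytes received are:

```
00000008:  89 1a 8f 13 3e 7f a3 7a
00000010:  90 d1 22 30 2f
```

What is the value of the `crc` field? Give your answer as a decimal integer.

`crc` follows `payload_len` (2 bytes), so it starts at byte offset 2 and occupies 8 bytes.
Bytes at offsets 2..9: 8F 13 3E 7F A3 7A 90 D1.
In big-endian order the high byte comes first in memory.
The bytes are already most-significant first: 0x8F133E7FA37A90D1.
0x8F133E7FA37A90D1 = 10309652689905684689.

10309652689905684689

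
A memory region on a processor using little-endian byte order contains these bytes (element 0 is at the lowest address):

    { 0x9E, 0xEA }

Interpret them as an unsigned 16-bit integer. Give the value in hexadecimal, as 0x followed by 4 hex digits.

Little-endian: lowest address holds the least-significant byte.
Reassemble most-significant byte first: EA 9E → 0xEA9E.

0xEA9E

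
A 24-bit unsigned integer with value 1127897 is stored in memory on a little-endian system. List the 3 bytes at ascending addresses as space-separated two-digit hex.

D9 35 11

1127897 in hexadecimal, padded to 24 bits, is 0x1135D9.
Split into bytes (most-significant first): 11 35 D9.
Little-endian stores the least-significant byte at the lowest address.
So at ascending addresses the bytes are D9 35 11.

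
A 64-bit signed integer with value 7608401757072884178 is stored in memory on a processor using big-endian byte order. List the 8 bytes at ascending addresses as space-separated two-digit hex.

69 96 79 16 46 C9 81 D2

7608401757072884178 in hexadecimal, padded to 64 bits, is 0x6996791646C981D2.
Split into bytes (most-significant first): 69 96 79 16 46 C9 81 D2.
Big-endian: lowest address holds the most-significant byte.
So the memory order matches the most-significant-first order: 69 96 79 16 46 C9 81 D2.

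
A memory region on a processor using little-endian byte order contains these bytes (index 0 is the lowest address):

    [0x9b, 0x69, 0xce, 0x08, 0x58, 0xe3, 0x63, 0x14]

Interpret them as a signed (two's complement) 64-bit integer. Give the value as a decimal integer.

1469267870697286043

Little-endian: lowest address holds the least-significant byte.
Reassemble most-significant byte first: 14 63 E3 58 08 CE 69 9B → 0x1463E35808CE699B.
0x1463E35808CE699B = 1469267870697286043.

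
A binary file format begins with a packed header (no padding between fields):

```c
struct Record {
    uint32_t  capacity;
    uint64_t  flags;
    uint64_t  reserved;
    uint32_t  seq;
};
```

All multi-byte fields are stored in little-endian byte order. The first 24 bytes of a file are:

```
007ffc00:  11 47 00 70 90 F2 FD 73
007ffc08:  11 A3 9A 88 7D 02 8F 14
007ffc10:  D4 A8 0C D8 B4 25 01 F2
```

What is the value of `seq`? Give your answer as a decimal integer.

4060161460

`seq` follows `capacity` (4 B), `flags` (8 B), `reserved` (8 B), so it starts at offset 4 + 8 + 8 = 20 and occupies 4 bytes.
Bytes at offsets 20..23: B4 25 01 F2.
Little-endian: lowest address holds the least-significant byte.
Reassemble most-significant byte first: F2 01 25 B4 → 0xF20125B4.
0xF20125B4 = 4060161460.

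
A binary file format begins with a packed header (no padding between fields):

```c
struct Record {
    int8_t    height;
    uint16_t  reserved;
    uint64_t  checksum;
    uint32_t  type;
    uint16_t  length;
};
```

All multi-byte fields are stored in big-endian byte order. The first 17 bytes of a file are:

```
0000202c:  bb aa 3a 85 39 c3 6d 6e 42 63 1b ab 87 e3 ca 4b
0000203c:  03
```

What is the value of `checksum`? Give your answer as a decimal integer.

`checksum` follows `height` (1 B), `reserved` (2 B), so it starts at offset 1 + 2 = 3 and occupies 8 bytes.
Bytes at offsets 3..10: 85 39 C3 6D 6E 42 63 1B.
Big-endian stores the most-significant byte at the lowest address.
The bytes are already most-significant first: 0x8539C36D6E42631B.
0x8539C36D6E42631B = 9599918955485618971.

9599918955485618971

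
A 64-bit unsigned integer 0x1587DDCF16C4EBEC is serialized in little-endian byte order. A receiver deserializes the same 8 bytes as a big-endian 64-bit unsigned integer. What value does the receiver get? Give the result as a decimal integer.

Stored little-endian, the bytes at ascending addresses are EC EB C4 16 CF DD 87 15.
Read back as big-endian, the last byte is least significant, giving 0xECEBC416CFDD8715.
0xECEBC416CFDD8715 = 17071954414733723413.

17071954414733723413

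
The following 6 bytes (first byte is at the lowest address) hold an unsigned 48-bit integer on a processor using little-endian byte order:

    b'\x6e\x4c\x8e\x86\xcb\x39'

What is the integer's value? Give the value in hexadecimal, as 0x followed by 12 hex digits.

0x39CB868E4C6E

Little-endian: lowest address holds the least-significant byte.
Reassemble most-significant byte first: 39 CB 86 8E 4C 6E → 0x39CB868E4C6E.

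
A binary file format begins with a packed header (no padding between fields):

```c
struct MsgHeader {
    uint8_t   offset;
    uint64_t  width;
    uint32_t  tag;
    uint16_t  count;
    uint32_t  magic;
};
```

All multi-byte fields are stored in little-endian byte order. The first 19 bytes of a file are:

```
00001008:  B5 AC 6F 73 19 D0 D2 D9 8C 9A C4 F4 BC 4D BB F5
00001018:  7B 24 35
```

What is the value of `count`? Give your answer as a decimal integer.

`count` follows `offset` (1 B), `width` (8 B), `tag` (4 B), so it starts at offset 1 + 8 + 4 = 13 and occupies 2 bytes.
Bytes at offsets 13..14: 4D BB.
Little-endian: lowest address holds the least-significant byte.
Reassemble most-significant byte first: BB 4D → 0xBB4D.
0xBB4D = 47949.

47949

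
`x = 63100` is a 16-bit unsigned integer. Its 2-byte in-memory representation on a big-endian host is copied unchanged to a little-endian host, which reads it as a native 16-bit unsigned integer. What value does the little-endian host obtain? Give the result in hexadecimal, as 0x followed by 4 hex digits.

63100 in 16-bit hexadecimal is 0xF67C.
Stored big-endian, the bytes at ascending addresses are F6 7C.
Read back as little-endian, the first byte is least significant, giving 0x7CF6.

0x7CF6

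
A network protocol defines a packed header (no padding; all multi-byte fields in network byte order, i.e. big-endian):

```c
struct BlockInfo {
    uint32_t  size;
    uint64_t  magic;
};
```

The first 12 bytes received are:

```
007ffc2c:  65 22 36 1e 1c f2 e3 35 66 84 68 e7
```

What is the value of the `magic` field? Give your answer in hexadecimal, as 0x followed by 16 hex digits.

`magic` follows `size` (4 bytes), so it starts at byte offset 4 and occupies 8 bytes.
Bytes at offsets 4..11: 1C F2 E3 35 66 84 68 E7.
In big-endian order the high byte comes first in memory.
The bytes are already most-significant first: 0x1CF2E335668468E7.

0x1CF2E335668468E7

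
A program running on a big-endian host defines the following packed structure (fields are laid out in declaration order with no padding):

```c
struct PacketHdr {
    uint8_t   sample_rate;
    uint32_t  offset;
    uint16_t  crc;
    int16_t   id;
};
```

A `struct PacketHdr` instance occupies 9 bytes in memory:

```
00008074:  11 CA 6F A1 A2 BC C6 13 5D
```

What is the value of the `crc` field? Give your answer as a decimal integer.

`crc` follows `sample_rate` (1 B), `offset` (4 B), so it starts at offset 1 + 4 = 5 and occupies 2 bytes.
Bytes at offsets 5..6: BC C6.
Big-endian stores the most-significant byte at the lowest address.
The bytes are already most-significant first: 0xBCC6.
0xBCC6 = 48326.

48326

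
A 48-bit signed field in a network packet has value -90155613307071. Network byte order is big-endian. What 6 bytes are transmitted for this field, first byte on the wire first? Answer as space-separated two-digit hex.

Two's complement of -90155613307071 in 48 bits: 90155613307071 = 0x51FEFD4E40BF; invert → 0xAE0102B1BF40; add 1 → 0xAE0102B1BF41.
Split into bytes (most-significant first): AE 01 02 B1 BF 41.
Big-endian: lowest address holds the most-significant byte.
So the memory order matches the most-significant-first order: AE 01 02 B1 BF 41.

AE 01 02 B1 BF 41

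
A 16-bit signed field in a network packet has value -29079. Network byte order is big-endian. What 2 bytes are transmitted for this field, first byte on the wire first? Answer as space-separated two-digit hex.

8E 69

Two's complement of -29079 in 16 bits: 29079 = 0x7197; invert → 0x8E68; add 1 → 0x8E69.
Split into bytes (most-significant first): 8E 69.
Big-endian: lowest address holds the most-significant byte.
So the memory order matches the most-significant-first order: 8E 69.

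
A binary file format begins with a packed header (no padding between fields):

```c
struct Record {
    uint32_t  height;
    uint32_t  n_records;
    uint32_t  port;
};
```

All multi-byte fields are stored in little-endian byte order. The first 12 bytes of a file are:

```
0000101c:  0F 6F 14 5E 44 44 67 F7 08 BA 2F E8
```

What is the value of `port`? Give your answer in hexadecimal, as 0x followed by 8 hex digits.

`port` follows `height` (4 B), `n_records` (4 B), so it starts at offset 4 + 4 = 8 and occupies 4 bytes.
Bytes at offsets 8..11: 08 BA 2F E8.
Little-endian stores the least-significant byte at the lowest address.
Reassemble most-significant byte first: E8 2F BA 08 → 0xE82FBA08.

0xE82FBA08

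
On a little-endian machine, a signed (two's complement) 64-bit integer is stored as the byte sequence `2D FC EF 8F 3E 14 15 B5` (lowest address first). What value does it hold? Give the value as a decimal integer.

-5398386319398274003

Little-endian: lowest address holds the least-significant byte.
Reassemble most-significant byte first: B5 15 14 3E 8F EF FC 2D → 0xB515143E8FEFFC2D.
Top bit is set, so as a signed 64-bit value this is 0xB515143E8FEFFC2D − 2^64 = -5398386319398274003.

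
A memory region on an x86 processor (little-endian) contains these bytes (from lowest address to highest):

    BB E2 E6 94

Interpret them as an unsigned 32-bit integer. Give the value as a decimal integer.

2498159291

In little-endian order the low byte comes first in memory.
Reassemble most-significant byte first: 94 E6 E2 BB → 0x94E6E2BB.
0x94E6E2BB = 2498159291.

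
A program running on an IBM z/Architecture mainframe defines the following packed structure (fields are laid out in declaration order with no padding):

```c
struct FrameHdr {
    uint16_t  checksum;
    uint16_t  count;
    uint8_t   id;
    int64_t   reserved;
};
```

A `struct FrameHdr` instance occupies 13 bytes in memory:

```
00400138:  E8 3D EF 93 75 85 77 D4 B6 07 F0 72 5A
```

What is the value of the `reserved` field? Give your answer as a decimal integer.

-8829354666154233254

`reserved` follows `checksum` (2 B), `count` (2 B), `id` (1 B), so it starts at offset 2 + 2 + 1 = 5 and occupies 8 bytes.
Bytes at offsets 5..12: 85 77 D4 B6 07 F0 72 5A.
Big-endian: lowest address holds the most-significant byte.
The bytes are already most-significant first: 0x8577D4B607F0725A.
Top bit is set, so as a signed 64-bit value this is 0x8577D4B607F0725A − 2^64 = -8829354666154233254.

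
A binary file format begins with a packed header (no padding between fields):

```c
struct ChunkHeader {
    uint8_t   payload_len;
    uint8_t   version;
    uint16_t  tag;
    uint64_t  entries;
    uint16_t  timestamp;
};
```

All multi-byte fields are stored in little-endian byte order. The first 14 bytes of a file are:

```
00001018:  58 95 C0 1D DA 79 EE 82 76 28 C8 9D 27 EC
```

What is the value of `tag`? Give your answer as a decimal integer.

`tag` follows `payload_len` (1 B), `version` (1 B), so it starts at offset 1 + 1 = 2 and occupies 2 bytes.
Bytes at offsets 2..3: C0 1D.
Little-endian: lowest address holds the least-significant byte.
Reassemble most-significant byte first: 1D C0 → 0x1DC0.
0x1DC0 = 7616.

7616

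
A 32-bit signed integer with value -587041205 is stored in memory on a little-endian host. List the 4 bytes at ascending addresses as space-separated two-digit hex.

Two's complement of -587041205 in 32 bits: 587041205 = 0x22FD89B5; invert → 0xDD02764A; add 1 → 0xDD02764B.
Split into bytes (most-significant first): DD 02 76 4B.
Little-endian stores the least-significant byte at the lowest address.
So at ascending addresses the bytes are 4B 76 02 DD.

4B 76 02 DD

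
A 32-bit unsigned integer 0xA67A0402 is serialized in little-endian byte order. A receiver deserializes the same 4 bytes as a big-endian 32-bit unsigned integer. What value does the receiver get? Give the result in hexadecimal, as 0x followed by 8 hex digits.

Stored little-endian, the bytes at ascending addresses are 02 04 7A A6.
Read back as big-endian, the last byte is least significant, giving 0x02047AA6.

0x02047AA6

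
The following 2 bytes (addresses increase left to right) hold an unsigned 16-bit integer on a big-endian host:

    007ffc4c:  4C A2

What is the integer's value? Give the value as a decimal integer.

In big-endian order the high byte comes first in memory.
The bytes are already most-significant first: 0x4CA2.
0x4CA2 = 19618.

19618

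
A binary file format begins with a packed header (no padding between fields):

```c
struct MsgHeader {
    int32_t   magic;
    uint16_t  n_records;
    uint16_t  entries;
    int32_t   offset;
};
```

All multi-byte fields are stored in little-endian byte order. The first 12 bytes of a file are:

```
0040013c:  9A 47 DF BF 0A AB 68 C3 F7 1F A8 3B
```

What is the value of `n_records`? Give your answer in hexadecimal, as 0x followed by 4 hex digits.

0xAB0A

`n_records` follows `magic` (4 bytes), so it starts at byte offset 4 and occupies 2 bytes.
Bytes at offsets 4..5: 0A AB.
Little-endian stores the least-significant byte at the lowest address.
Reassemble most-significant byte first: AB 0A → 0xAB0A.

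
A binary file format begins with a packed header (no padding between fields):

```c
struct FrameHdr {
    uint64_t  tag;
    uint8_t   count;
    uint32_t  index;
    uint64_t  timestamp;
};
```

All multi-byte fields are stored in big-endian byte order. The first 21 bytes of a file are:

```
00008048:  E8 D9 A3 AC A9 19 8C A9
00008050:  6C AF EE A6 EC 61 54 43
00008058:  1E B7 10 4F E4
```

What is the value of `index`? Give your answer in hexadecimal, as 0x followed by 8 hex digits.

`index` follows `tag` (8 B), `count` (1 B), so it starts at offset 8 + 1 = 9 and occupies 4 bytes.
Bytes at offsets 9..12: AF EE A6 EC.
In big-endian order the high byte comes first in memory.
The bytes are already most-significant first: 0xAFEEA6EC.

0xAFEEA6EC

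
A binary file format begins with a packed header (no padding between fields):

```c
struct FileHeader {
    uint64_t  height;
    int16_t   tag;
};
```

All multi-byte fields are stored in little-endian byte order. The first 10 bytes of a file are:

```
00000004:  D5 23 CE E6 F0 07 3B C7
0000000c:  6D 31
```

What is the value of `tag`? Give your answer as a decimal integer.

12653

`tag` follows `height` (8 bytes), so it starts at byte offset 8 and occupies 2 bytes.
Bytes at offsets 8..9: 6D 31.
Little-endian stores the least-significant byte at the lowest address.
Reassemble most-significant byte first: 31 6D → 0x316D.
0x316D = 12653.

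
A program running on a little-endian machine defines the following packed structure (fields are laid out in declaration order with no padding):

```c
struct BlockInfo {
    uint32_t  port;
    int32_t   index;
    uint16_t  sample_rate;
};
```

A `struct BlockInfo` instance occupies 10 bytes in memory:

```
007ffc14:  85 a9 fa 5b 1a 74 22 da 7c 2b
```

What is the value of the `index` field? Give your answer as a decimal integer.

-635276262

`index` follows `port` (4 bytes), so it starts at byte offset 4 and occupies 4 bytes.
Bytes at offsets 4..7: 1A 74 22 DA.
Little-endian: lowest address holds the least-significant byte.
Reassemble most-significant byte first: DA 22 74 1A → 0xDA22741A.
Top bit is set, so as a signed 32-bit value this is 0xDA22741A − 2^32 = -635276262.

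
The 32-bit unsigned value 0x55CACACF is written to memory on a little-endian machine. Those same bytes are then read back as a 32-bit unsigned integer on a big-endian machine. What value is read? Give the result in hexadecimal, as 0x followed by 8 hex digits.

0xCFCACA55

Stored little-endian, the bytes at ascending addresses are CF CA CA 55.
Read back as big-endian, the last byte is least significant, giving 0xCFCACA55.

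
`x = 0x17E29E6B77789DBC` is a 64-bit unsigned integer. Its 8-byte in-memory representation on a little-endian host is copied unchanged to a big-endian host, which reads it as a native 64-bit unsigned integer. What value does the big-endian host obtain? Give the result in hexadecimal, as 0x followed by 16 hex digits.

0xBC9D78776B9EE217

Stored little-endian, the bytes at ascending addresses are BC 9D 78 77 6B 9E E2 17.
Read back as big-endian, the last byte is least significant, giving 0xBC9D78776B9EE217.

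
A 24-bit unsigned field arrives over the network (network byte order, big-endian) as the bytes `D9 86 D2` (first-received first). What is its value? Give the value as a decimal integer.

In big-endian order the high byte comes first in memory.
The bytes are already most-significant first: 0xD986D2.
0xD986D2 = 14255826.

14255826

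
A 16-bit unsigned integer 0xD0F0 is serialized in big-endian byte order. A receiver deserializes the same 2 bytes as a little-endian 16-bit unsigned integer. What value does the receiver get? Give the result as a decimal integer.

Stored big-endian, the bytes at ascending addresses are D0 F0.
Read back as little-endian, the first byte is least significant, giving 0xF0D0.
0xF0D0 = 61648.

61648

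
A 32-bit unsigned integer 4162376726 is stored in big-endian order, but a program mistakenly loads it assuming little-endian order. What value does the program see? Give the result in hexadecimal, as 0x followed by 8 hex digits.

4162376726 in 32-bit hexadecimal is 0xF818D416.
Stored big-endian, the bytes at ascending addresses are F8 18 D4 16.
Read back as little-endian, the first byte is least significant, giving 0x16D418F8.

0x16D418F8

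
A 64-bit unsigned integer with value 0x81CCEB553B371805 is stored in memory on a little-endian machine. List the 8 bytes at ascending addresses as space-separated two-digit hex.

05 18 37 3B 55 EB CC 81

Split into bytes (most-significant first): 81 CC EB 55 3B 37 18 05.
In little-endian order the low byte comes first in memory.
So at ascending addresses the bytes are 05 18 37 3B 55 EB CC 81.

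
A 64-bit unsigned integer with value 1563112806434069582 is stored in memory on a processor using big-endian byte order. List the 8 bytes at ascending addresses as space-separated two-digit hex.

15 B1 4A D0 D3 5D DC 4E

1563112806434069582 in hexadecimal, padded to 64 bits, is 0x15B14AD0D35DDC4E.
Split into bytes (most-significant first): 15 B1 4A D0 D3 5D DC 4E.
In big-endian order the high byte comes first in memory.
So the memory order matches the most-significant-first order: 15 B1 4A D0 D3 5D DC 4E.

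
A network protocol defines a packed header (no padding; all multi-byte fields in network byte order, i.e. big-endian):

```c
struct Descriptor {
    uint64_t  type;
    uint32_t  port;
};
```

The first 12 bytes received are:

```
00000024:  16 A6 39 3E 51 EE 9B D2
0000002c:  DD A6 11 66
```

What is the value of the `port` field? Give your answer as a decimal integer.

3718648166

`port` follows `type` (8 bytes), so it starts at byte offset 8 and occupies 4 bytes.
Bytes at offsets 8..11: DD A6 11 66.
Big-endian: lowest address holds the most-significant byte.
The bytes are already most-significant first: 0xDDA61166.
0xDDA61166 = 3718648166.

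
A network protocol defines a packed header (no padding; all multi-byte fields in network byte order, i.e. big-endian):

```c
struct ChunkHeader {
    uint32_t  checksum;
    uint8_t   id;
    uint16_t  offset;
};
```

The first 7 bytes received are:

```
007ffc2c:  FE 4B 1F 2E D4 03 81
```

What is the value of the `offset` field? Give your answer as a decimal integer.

`offset` follows `checksum` (4 B), `id` (1 B), so it starts at offset 4 + 1 = 5 and occupies 2 bytes.
Bytes at offsets 5..6: 03 81.
Big-endian: lowest address holds the most-significant byte.
The bytes are already most-significant first: 0x0381.
0x0381 = 897.

897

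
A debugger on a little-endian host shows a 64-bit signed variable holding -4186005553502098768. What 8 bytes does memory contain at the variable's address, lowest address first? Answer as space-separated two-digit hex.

B0 EA B1 A3 20 52 E8 C5

Two's complement of -4186005553502098768 in 64 bits: 4186005553502098768 = 0x3A17ADDF5C4E1550; invert → 0xC5E85220A3B1EAAF; add 1 → 0xC5E85220A3B1EAB0.
Split into bytes (most-significant first): C5 E8 52 20 A3 B1 EA B0.
Little-endian stores the least-significant byte at the lowest address.
So at ascending addresses the bytes are B0 EA B1 A3 20 52 E8 C5.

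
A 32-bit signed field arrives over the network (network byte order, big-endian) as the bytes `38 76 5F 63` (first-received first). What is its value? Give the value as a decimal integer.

947281763

Big-endian: lowest address holds the most-significant byte.
The bytes are already most-significant first: 0x38765F63.
0x38765F63 = 947281763.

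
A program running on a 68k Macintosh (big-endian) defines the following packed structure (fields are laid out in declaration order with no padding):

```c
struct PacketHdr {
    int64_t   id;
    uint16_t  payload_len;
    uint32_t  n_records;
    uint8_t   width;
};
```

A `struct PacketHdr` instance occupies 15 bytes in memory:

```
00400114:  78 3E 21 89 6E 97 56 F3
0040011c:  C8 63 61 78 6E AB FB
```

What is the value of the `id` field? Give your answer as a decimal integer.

`id` is the first field, at byte offset 0, occupying 8 bytes.
Bytes at offsets 0..7: 78 3E 21 89 6E 97 56 F3.
In big-endian order the high byte comes first in memory.
The bytes are already most-significant first: 0x783E21896E9756F3.
0x783E21896E9756F3 = 8664399607257061107.

8664399607257061107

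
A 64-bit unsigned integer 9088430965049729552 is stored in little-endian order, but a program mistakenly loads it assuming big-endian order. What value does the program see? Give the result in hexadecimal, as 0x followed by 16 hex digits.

9088430965049729552 in 64-bit hexadecimal is 0x7E2097CF65732210.
Stored little-endian, the bytes at ascending addresses are 10 22 73 65 CF 97 20 7E.
Read back as big-endian, the last byte is least significant, giving 0x10227365CF97207E.

0x10227365CF97207E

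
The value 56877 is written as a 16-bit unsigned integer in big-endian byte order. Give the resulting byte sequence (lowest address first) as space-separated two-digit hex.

56877 in hexadecimal, padded to 16 bits, is 0xDE2D.
Split into bytes (most-significant first): DE 2D.
In big-endian order the high byte comes first in memory.
So the memory order matches the most-significant-first order: DE 2D.

DE 2D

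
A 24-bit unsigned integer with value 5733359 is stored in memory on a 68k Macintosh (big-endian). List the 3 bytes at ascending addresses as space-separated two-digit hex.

57 7B EF

5733359 in hexadecimal, padded to 24 bits, is 0x577BEF.
Split into bytes (most-significant first): 57 7B EF.
Big-endian: lowest address holds the most-significant byte.
So the memory order matches the most-significant-first order: 57 7B EF.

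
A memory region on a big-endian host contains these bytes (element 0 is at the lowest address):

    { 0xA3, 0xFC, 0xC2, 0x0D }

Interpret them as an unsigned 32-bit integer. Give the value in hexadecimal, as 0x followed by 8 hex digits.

Big-endian stores the most-significant byte at the lowest address.
The bytes are already most-significant first: 0xA3FCC20D.

0xA3FCC20D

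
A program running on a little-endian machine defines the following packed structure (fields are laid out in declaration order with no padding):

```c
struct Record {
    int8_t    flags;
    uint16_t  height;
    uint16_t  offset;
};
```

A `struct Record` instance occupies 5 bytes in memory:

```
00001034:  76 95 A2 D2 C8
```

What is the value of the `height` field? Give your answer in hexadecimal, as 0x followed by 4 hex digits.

`height` follows `flags` (1 byte), so it starts at byte offset 1 and occupies 2 bytes.
Bytes at offsets 1..2: 95 A2.
Little-endian stores the least-significant byte at the lowest address.
Reassemble most-significant byte first: A2 95 → 0xA295.

0xA295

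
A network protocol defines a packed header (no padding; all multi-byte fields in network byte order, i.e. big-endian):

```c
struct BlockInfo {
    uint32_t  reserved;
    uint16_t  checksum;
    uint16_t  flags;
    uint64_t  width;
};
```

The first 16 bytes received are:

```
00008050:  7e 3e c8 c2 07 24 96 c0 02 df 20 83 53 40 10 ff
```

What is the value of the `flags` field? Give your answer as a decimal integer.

38592

`flags` follows `reserved` (4 B), `checksum` (2 B), so it starts at offset 4 + 2 = 6 and occupies 2 bytes.
Bytes at offsets 6..7: 96 C0.
In big-endian order the high byte comes first in memory.
The bytes are already most-significant first: 0x96C0.
0x96C0 = 38592.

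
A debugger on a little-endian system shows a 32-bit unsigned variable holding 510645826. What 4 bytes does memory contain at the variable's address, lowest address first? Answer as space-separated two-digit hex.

42 D6 6F 1E

510645826 in hexadecimal, padded to 32 bits, is 0x1E6FD642.
Split into bytes (most-significant first): 1E 6F D6 42.
Little-endian: lowest address holds the least-significant byte.
So at ascending addresses the bytes are 42 D6 6F 1E.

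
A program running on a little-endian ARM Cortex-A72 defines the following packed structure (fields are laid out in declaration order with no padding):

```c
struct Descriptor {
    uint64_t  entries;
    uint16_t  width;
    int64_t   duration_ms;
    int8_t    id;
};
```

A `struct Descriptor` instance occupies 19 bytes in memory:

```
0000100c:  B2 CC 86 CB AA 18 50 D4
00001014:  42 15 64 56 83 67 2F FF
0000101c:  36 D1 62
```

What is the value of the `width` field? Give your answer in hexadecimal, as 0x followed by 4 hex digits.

0x1542

`width` follows `entries` (8 bytes), so it starts at byte offset 8 and occupies 2 bytes.
Bytes at offsets 8..9: 42 15.
In little-endian order the low byte comes first in memory.
Reassemble most-significant byte first: 15 42 → 0x1542.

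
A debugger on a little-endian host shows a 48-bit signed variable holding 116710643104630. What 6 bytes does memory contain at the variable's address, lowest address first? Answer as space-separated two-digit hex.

76 7B 6C D0 25 6A

116710643104630 in hexadecimal, padded to 48 bits, is 0x6A25D06C7B76.
Split into bytes (most-significant first): 6A 25 D0 6C 7B 76.
In little-endian order the low byte comes first in memory.
So at ascending addresses the bytes are 76 7B 6C D0 25 6A.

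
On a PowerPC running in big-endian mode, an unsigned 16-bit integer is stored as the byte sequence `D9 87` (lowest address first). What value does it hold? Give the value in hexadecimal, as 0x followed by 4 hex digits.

Big-endian: lowest address holds the most-significant byte.
The bytes are already most-significant first: 0xD987.

0xD987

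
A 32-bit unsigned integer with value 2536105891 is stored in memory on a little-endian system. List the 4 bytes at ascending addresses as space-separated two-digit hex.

2536105891 in hexadecimal, padded to 32 bits, is 0x9729E7A3.
Split into bytes (most-significant first): 97 29 E7 A3.
Little-endian stores the least-significant byte at the lowest address.
So at ascending addresses the bytes are A3 E7 29 97.

A3 E7 29 97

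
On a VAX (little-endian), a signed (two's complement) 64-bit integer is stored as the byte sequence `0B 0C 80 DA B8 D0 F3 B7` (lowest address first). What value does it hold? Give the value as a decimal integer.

Little-endian stores the least-significant byte at the lowest address.
Reassemble most-significant byte first: B7 F3 D0 B8 DA 80 0C 0B → 0xB7F3D0B8DA800C0B.
Top bit is set, so as a signed 64-bit value this is 0xB7F3D0B8DA800C0B − 2^64 = -5191576453069665269.

-5191576453069665269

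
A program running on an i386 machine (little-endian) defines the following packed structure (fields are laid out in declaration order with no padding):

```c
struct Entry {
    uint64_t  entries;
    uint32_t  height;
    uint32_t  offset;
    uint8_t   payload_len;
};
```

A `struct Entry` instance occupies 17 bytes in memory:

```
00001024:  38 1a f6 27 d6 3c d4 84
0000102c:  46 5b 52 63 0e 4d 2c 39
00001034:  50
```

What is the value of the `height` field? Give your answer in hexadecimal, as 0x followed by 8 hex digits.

0x63525B46

`height` follows `entries` (8 bytes), so it starts at byte offset 8 and occupies 4 bytes.
Bytes at offsets 8..11: 46 5B 52 63.
In little-endian order the low byte comes first in memory.
Reassemble most-significant byte first: 63 52 5B 46 → 0x63525B46.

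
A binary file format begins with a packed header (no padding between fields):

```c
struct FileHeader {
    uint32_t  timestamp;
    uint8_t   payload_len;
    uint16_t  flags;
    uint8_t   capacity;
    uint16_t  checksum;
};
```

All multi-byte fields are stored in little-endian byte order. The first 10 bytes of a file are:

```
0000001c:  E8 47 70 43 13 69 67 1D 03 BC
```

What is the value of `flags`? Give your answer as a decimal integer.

26473

`flags` follows `timestamp` (4 B), `payload_len` (1 B), so it starts at offset 4 + 1 = 5 and occupies 2 bytes.
Bytes at offsets 5..6: 69 67.
Little-endian stores the least-significant byte at the lowest address.
Reassemble most-significant byte first: 67 69 → 0x6769.
0x6769 = 26473.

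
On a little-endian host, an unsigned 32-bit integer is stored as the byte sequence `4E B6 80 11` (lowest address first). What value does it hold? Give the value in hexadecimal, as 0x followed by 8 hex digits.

0x1180B64E

Little-endian: lowest address holds the least-significant byte.
Reassemble most-significant byte first: 11 80 B6 4E → 0x1180B64E.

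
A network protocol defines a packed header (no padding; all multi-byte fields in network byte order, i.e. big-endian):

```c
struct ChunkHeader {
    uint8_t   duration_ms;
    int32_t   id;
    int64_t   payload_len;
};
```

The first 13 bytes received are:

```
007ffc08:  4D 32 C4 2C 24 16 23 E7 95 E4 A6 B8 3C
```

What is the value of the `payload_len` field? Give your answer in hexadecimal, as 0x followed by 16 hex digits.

0x1623E795E4A6B83C

`payload_len` follows `duration_ms` (1 B), `id` (4 B), so it starts at offset 1 + 4 = 5 and occupies 8 bytes.
Bytes at offsets 5..12: 16 23 E7 95 E4 A6 B8 3C.
Big-endian stores the most-significant byte at the lowest address.
The bytes are already most-significant first: 0x1623E795E4A6B83C.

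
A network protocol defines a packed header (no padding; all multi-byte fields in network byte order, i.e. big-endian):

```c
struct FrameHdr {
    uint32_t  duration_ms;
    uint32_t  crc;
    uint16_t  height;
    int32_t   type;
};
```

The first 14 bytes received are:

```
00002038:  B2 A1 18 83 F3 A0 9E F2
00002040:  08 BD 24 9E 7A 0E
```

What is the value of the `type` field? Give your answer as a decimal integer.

`type` follows `duration_ms` (4 B), `crc` (4 B), `height` (2 B), so it starts at offset 4 + 4 + 2 = 10 and occupies 4 bytes.
Bytes at offsets 10..13: 24 9E 7A 0E.
In big-endian order the high byte comes first in memory.
The bytes are already most-significant first: 0x249E7A0E.
0x249E7A0E = 614365710.

614365710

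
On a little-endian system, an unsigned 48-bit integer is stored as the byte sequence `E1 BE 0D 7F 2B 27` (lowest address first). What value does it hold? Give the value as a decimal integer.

43067768684257

Little-endian: lowest address holds the least-significant byte.
Reassemble most-significant byte first: 27 2B 7F 0D BE E1 → 0x272B7F0DBEE1.
0x272B7F0DBEE1 = 43067768684257.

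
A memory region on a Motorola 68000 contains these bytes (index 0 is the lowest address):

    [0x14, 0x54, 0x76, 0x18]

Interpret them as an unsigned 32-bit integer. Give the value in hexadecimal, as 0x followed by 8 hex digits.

Big-endian: lowest address holds the most-significant byte.
The bytes are already most-significant first: 0x14547618.

0x14547618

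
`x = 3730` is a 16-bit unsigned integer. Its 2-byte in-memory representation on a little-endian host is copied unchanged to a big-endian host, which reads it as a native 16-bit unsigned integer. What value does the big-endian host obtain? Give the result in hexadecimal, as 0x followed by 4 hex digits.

0x920E

3730 in 16-bit hexadecimal is 0x0E92.
Stored little-endian, the bytes at ascending addresses are 92 0E.
Read back as big-endian, the last byte is least significant, giving 0x920E.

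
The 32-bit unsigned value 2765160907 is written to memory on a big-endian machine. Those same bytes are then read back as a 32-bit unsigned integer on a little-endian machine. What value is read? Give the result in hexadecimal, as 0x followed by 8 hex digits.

0xCB01D1A4

2765160907 in 32-bit hexadecimal is 0xA4D101CB.
Stored big-endian, the bytes at ascending addresses are A4 D1 01 CB.
Read back as little-endian, the first byte is least significant, giving 0xCB01D1A4.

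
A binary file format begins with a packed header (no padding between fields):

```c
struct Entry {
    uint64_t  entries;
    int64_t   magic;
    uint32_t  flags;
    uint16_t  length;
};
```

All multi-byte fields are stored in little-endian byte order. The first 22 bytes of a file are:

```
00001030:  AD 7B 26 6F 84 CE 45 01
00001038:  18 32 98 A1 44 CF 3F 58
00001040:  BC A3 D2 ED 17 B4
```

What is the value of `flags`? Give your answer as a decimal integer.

`flags` follows `entries` (8 B), `magic` (8 B), so it starts at offset 8 + 8 = 16 and occupies 4 bytes.
Bytes at offsets 16..19: BC A3 D2 ED.
Little-endian: lowest address holds the least-significant byte.
Reassemble most-significant byte first: ED D2 A3 BC → 0xEDD2A3BC.
0xEDD2A3BC = 3990004668.

3990004668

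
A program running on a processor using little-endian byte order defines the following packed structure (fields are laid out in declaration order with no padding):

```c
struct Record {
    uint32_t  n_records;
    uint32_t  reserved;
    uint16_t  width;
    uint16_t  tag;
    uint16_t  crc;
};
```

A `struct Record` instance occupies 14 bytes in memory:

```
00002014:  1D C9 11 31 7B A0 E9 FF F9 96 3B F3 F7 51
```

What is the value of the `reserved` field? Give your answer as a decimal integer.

4293501051

`reserved` follows `n_records` (4 bytes), so it starts at byte offset 4 and occupies 4 bytes.
Bytes at offsets 4..7: 7B A0 E9 FF.
Little-endian: lowest address holds the least-significant byte.
Reassemble most-significant byte first: FF E9 A0 7B → 0xFFE9A07B.
0xFFE9A07B = 4293501051.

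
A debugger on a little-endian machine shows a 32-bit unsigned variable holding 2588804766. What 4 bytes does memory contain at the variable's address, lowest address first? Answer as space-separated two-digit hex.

2588804766 in hexadecimal, padded to 32 bits, is 0x9A4E069E.
Split into bytes (most-significant first): 9A 4E 06 9E.
In little-endian order the low byte comes first in memory.
So at ascending addresses the bytes are 9E 06 4E 9A.

9E 06 4E 9A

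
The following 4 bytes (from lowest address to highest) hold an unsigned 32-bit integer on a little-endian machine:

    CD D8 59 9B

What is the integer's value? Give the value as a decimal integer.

Little-endian stores the least-significant byte at the lowest address.
Reassemble most-significant byte first: 9B 59 D8 CD → 0x9B59D8CD.
0x9B59D8CD = 2606356685.

2606356685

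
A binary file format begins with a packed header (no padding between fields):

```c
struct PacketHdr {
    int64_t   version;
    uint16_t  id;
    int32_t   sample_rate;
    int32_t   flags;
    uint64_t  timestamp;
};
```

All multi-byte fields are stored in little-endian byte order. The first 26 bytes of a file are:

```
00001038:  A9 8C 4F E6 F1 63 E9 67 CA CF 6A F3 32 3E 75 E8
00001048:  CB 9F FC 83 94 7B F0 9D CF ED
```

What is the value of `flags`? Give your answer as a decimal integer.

-1614026635

`flags` follows `version` (8 B), `id` (2 B), `sample_rate` (4 B), so it starts at offset 8 + 2 + 4 = 14 and occupies 4 bytes.
Bytes at offsets 14..17: 75 E8 CB 9F.
Little-endian: lowest address holds the least-significant byte.
Reassemble most-significant byte first: 9F CB E8 75 → 0x9FCBE875.
Top bit is set, so as a signed 32-bit value this is 0x9FCBE875 − 2^32 = -1614026635.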